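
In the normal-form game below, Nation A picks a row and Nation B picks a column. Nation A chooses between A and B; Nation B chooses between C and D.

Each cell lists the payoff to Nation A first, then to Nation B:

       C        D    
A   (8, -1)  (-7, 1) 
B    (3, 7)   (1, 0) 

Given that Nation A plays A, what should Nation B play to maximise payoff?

Against A, Nation B earns -1 from C and 1 from D.
So D is the best response.

D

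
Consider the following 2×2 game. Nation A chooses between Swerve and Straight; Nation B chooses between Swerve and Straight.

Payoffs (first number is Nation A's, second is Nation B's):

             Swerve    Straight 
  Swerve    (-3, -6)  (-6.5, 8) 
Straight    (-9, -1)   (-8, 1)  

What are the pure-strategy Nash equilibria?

(Swerve, Swerve): Nation B prefers Straight (8 > -6) — not an equilibrium.
(Swerve, Straight): Nation A gets -6.5 ≥ -8 from Straight, and Nation B gets 8 ≥ -6 from Swerve — Nash equilibrium.
(Straight, Swerve): Nation A prefers Swerve (-3 > -9); Nation B prefers Straight (1 > -1) — not an equilibrium.
(Straight, Straight): Nation A prefers Swerve (-6.5 > -8) — not an equilibrium.

(Swerve, Straight)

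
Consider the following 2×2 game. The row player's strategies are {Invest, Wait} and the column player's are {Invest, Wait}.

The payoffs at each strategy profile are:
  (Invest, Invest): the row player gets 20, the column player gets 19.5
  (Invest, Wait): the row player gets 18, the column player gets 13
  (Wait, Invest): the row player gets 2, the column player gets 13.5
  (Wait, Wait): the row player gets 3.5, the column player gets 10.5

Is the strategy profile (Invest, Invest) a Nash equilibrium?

At (Invest, Invest), the row player earns 20; switching to Wait would give 2, so the row player has no profitable deviation.
The column player earns 19.5; switching to Wait would give 13, so the column player has no profitable deviation.
Neither player can gain by a unilateral deviation, so this profile is a Nash equilibrium.

Yes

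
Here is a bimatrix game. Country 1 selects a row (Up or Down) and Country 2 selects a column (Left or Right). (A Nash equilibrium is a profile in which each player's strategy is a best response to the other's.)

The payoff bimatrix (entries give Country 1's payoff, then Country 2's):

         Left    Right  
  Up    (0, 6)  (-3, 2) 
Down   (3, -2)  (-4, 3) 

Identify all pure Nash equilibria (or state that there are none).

none

(Up, Left): Country 1 prefers Down (3 > 0) — not an equilibrium.
(Up, Right): Country 2 prefers Left (6 > 2) — not an equilibrium.
(Down, Left): Country 2 prefers Right (3 > -2) — not an equilibrium.
(Down, Right): Country 1 prefers Up (-3 > -4) — not an equilibrium.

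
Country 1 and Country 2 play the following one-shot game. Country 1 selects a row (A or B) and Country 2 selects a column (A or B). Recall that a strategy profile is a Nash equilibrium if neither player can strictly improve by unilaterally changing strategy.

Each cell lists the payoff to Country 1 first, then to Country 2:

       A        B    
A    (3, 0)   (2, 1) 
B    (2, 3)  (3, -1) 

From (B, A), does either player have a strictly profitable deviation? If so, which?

Country 1 at (B, A) earns 2; deviating to A yields 3 — a strict improvement.
Country 2 earns 3; deviating to B yields -1 — not better.
Only Country 1 has a strictly profitable deviation.

Country 1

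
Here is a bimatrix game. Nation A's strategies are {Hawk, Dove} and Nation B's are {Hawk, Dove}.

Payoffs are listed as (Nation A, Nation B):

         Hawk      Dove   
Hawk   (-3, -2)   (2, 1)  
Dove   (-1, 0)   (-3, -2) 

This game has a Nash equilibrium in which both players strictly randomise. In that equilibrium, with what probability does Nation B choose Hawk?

Let y be the probability that Nation B plays Hawk. In a completely mixed equilibrium, Nation A must be indifferent between Hawk and Dove.
Nation A's expected payoff from Hawk is −3y + 2(1−y); from Dove it is −y − 3(1−y).
Setting these equal: −5y + 2 = 2y − 3, so y = 5/7.

5/7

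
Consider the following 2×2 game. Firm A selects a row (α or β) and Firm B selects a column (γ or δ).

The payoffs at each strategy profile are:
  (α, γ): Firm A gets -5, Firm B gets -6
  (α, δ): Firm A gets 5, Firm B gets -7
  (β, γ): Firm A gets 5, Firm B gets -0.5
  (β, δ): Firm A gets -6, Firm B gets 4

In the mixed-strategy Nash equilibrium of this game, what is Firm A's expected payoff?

-5/21

First find y, the probability Firm B plays γ, from Firm A's indifference between α and β: −5y + 5(1−y) = 5y − 6(1−y), giving y = 11/21.
Since Firm A is indifferent in equilibrium, Firm A's expected payoff equals the payoff from either row against (11/21, 10/21). Using α: −5(11/21) + 5(10/21) = -5/21.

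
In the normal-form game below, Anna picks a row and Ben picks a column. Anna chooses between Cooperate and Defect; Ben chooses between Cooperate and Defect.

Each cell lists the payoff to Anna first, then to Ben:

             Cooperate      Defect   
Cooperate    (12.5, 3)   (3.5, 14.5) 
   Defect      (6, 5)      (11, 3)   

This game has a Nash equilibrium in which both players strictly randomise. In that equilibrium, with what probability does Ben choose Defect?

Let c be the probability that Ben plays Cooperate. In a completely mixed equilibrium, Anna must be indifferent between Cooperate and Defect.
Anna's expected payoff from Cooperate is 12.5c + 3.5(1−c); from Defect it is 6c + 11(1−c).
Setting these equal: 9c + 3.5 = −5c + 11, so c = 15/28.
Therefore Ben plays Defect with probability 1 − 15/28 = 13/28.

13/28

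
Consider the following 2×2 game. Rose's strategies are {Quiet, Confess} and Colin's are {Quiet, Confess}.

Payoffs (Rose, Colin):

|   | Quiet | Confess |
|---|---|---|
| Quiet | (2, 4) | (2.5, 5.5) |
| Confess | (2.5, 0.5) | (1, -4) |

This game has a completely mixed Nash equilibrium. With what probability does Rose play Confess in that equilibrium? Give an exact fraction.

1/4

Let x be the probability that Rose plays Quiet. In a completely mixed equilibrium, Colin must be indifferent between Quiet and Confess.
Colin's expected payoff from Quiet is 4x + 0.5(1−x); from Confess it is 5.5x − 4(1−x).
Setting these equal: 3.5x + 0.5 = 9.5x − 4, so x = 3/4.
Therefore Rose plays Confess with probability 1 − 3/4 = 1/4.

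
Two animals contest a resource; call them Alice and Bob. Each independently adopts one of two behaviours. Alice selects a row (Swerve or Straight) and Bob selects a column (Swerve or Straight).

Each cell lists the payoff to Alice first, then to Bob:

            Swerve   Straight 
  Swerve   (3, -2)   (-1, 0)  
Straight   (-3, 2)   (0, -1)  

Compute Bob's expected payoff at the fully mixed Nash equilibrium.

First find x, the probability Alice plays Swerve, from Bob's indifference between Swerve and Straight: −2x + 2(1−x) = −(1−x), giving x = 3/5.
Since Bob is indifferent in equilibrium, Bob's expected payoff equals the payoff from either column against (3/5, 2/5). Using Swerve: −2(3/5) + 2(2/5) = -2/5.

-2/5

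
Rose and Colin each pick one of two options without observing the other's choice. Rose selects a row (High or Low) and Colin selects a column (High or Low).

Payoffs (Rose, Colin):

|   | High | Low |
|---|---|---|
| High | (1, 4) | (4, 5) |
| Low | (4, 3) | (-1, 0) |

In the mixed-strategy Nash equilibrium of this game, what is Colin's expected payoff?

15/4

First find p, the probability Rose plays High, from Colin's indifference between High and Low: 4p + 3(1−p) = 5p, giving p = 3/4.
Since Colin is indifferent in equilibrium, Colin's expected payoff equals the payoff from either column against (3/4, 1/4). Using High: 4(3/4) + 3(1/4) = 15/4.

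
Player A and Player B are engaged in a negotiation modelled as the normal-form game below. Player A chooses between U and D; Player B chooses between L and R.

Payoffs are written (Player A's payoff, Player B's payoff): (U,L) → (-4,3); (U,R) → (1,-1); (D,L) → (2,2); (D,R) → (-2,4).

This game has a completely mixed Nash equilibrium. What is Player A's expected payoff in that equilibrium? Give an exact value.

First find y, the probability Player B plays L, from Player A's indifference between U and D: −4y + (1−y) = 2y − 2(1−y), giving y = 1/3.
Since Player A is indifferent in equilibrium, Player A's expected payoff equals the payoff from either row against (1/3, 2/3). Using U: −4(1/3) + (2/3) = -2/3.

-2/3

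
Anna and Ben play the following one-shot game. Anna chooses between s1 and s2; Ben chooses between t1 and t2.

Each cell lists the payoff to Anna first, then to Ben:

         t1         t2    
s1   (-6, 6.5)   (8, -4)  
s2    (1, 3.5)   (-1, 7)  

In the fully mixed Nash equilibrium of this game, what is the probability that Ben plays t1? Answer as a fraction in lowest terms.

9/16

Let c be the probability that Ben plays t1. In a completely mixed equilibrium, Anna must be indifferent between s1 and s2.
Anna's expected payoff from s1 is −6c + 8(1−c); from s2 it is c − (1−c).
Setting these equal: −14c + 8 = 2c − 1, so c = 9/16.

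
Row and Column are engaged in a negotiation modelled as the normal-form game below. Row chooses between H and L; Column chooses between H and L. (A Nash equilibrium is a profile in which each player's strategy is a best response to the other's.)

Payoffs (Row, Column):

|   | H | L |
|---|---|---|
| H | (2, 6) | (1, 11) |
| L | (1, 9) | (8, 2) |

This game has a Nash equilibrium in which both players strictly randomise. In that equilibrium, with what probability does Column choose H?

Let q be the probability that Column plays H. In a completely mixed equilibrium, Row must be indifferent between H and L.
Row's expected payoff from H is 2q + (1−q); from L it is q + 8(1−q).
Setting these equal: q + 1 = −7q + 8, so q = 7/8.

7/8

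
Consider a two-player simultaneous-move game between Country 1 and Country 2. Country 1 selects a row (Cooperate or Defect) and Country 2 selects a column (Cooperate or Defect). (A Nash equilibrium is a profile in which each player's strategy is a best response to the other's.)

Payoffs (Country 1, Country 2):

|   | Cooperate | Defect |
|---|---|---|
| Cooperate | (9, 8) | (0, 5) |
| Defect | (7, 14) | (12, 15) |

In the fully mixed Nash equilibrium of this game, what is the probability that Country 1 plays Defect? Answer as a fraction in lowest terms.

Let p be the probability that Country 1 plays Cooperate. In a completely mixed equilibrium, Country 2 must be indifferent between Cooperate and Defect.
Country 2's expected payoff from Cooperate is 8p + 14(1−p); from Defect it is 5p + 15(1−p).
Setting these equal: −6p + 14 = −10p + 15, so p = 1/4.
Therefore Country 1 plays Defect with probability 1 − 1/4 = 3/4.

3/4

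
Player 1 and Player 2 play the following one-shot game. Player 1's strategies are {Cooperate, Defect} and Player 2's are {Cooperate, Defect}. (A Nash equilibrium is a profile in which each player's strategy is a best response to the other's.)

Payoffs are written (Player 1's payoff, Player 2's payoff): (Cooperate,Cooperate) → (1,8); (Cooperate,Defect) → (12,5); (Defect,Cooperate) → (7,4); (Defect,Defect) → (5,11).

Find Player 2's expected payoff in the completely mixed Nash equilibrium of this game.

First find p, the probability Player 1 plays Cooperate, from Player 2's indifference between Cooperate and Defect: 8p + 4(1−p) = 5p + 11(1−p), giving p = 7/10.
Since Player 2 is indifferent in equilibrium, Player 2's expected payoff equals the payoff from either column against (7/10, 3/10). Using Cooperate: 8(7/10) + 4(3/10) = 34/5.

34/5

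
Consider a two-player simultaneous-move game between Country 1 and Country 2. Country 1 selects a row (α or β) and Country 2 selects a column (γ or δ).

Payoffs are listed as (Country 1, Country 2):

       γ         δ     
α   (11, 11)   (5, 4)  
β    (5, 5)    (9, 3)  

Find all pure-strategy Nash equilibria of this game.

(α, γ): Country 1 gets 11 ≥ 5 from β, and Country 2 gets 11 ≥ 4 from δ — Nash equilibrium.
(α, δ): Country 1 prefers β (9 > 5); Country 2 prefers γ (11 > 4) — not an equilibrium.
(β, γ): Country 1 prefers α (11 > 5) — not an equilibrium.
(β, δ): Country 2 prefers γ (5 > 3) — not an equilibrium.

(α, γ)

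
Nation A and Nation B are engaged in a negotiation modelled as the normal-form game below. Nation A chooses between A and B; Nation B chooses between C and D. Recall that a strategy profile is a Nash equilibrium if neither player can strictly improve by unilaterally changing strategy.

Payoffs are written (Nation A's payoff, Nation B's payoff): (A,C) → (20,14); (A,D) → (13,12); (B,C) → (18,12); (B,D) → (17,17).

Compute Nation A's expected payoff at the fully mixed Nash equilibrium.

First find y, the probability Nation B plays C, from Nation A's indifference between A and B: 20y + 13(1−y) = 18y + 17(1−y), giving y = 2/3.
Since Nation A is indifferent in equilibrium, Nation A's expected payoff equals the payoff from either row against (2/3, 1/3). Using A: 20(2/3) + 13(1/3) = 53/3.

53/3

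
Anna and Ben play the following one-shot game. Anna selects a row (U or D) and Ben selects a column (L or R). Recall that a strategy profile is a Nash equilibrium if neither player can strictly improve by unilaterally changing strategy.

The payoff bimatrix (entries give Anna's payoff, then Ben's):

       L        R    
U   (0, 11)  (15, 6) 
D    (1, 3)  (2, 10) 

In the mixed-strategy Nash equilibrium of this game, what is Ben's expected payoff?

23/3

First find x, the probability Anna plays U, from Ben's indifference between L and R: 11x + 3(1−x) = 6x + 10(1−x), giving x = 7/12.
Since Ben is indifferent in equilibrium, Ben's expected payoff equals the payoff from either column against (7/12, 5/12). Using L: 11(7/12) + 3(5/12) = 23/3.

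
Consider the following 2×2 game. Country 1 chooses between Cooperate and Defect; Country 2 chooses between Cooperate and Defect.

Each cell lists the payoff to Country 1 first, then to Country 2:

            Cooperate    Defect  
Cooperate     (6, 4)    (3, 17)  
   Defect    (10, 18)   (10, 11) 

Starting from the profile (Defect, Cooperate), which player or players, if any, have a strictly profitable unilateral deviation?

Country 1 at (Defect, Cooperate) earns 10; deviating to Cooperate yields 6 — not better.
Country 2 earns 18; deviating to Defect yields 11 — not better.
Neither player can strictly improve; the profile is a Nash equilibrium.

Neither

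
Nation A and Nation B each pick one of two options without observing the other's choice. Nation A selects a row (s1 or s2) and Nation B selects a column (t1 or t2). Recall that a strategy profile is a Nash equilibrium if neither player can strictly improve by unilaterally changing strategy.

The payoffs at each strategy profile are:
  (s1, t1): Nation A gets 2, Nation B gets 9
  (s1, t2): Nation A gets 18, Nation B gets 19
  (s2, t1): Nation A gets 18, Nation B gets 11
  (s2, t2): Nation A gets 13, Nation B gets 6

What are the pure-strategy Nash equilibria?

(s1, t1): Nation A prefers s2 (18 > 2); Nation B prefers t2 (19 > 9) — not an equilibrium.
(s1, t2): Nation A gets 18 ≥ 13 from s2, and Nation B gets 19 ≥ 9 from t1 — Nash equilibrium.
(s2, t1): Nation A gets 18 ≥ 2 from s1, and Nation B gets 11 ≥ 6 from t2 — Nash equilibrium.
(s2, t2): Nation A prefers s1 (18 > 13); Nation B prefers t1 (11 > 6) — not an equilibrium.

(s1, t2) and (s2, t1)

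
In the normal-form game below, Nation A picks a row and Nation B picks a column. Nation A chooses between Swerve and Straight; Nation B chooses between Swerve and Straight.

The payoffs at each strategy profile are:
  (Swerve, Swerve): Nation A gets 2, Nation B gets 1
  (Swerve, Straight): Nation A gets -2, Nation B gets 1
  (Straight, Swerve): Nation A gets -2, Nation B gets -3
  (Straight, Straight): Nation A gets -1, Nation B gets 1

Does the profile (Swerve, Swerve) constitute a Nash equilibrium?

At (Swerve, Swerve), Nation A earns 2; switching to Straight would give -2, so Nation A has no profitable deviation.
Nation B earns 1; switching to Straight would give 1, so Nation B has no profitable deviation.
Neither player can gain by a unilateral deviation, so this profile is a Nash equilibrium.

Yes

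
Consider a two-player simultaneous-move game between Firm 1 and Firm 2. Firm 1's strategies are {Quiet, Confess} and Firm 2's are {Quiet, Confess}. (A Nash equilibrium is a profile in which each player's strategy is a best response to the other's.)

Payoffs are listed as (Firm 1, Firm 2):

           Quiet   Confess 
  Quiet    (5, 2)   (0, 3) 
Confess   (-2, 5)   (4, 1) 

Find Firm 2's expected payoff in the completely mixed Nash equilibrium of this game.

First find p, the probability Firm 1 plays Quiet, from Firm 2's indifference between Quiet and Confess: 2p + 5(1−p) = 3p + (1−p), giving p = 4/5.
Since Firm 2 is indifferent in equilibrium, Firm 2's expected payoff equals the payoff from either column against (4/5, 1/5). Using Quiet: 2(4/5) + 5(1/5) = 13/5.

13/5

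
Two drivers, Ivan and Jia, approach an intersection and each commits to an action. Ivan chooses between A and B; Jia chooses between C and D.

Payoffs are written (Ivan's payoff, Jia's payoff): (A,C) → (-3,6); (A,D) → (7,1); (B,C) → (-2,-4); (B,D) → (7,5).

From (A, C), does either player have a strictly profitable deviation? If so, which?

Ivan

Ivan at (A, C) earns -3; deviating to B yields -2 — a strict improvement.
Jia earns 6; deviating to D yields 1 — not better.
Only Ivan has a strictly profitable deviation.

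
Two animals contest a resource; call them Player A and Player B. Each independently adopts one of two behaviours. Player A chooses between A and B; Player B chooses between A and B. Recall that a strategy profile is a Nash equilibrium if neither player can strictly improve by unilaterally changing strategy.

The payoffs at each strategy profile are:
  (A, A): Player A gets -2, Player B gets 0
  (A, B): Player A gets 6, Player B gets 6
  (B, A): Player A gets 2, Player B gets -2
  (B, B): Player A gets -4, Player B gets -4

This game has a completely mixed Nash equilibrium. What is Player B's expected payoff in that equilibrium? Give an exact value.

First find x, the probability Player A plays A, from Player B's indifference between A and B: −2(1−x) = 6x − 4(1−x), giving x = 1/4.
Since Player B is indifferent in equilibrium, Player B's expected payoff equals the payoff from either column against (1/4, 3/4). Using A: −2(3/4) = -3/2.

-3/2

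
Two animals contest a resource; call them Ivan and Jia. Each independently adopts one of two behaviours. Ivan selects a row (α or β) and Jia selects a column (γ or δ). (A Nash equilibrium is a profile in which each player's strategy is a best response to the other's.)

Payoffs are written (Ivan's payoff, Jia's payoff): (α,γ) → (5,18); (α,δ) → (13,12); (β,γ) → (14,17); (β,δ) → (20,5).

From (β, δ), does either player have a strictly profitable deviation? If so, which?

Jia

Ivan at (β, δ) earns 20; deviating to α yields 13 — not better.
Jia earns 5; deviating to γ yields 17 — a strict improvement.
Only Jia has a strictly profitable deviation.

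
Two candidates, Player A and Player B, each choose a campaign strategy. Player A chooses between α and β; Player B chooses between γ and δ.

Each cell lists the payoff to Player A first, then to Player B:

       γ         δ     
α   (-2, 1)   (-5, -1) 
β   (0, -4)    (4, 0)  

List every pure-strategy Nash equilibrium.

(β, δ)

(α, γ): Player A prefers β (0 > -2) — not an equilibrium.
(α, δ): Player A prefers β (4 > -5); Player B prefers γ (1 > -1) — not an equilibrium.
(β, γ): Player B prefers δ (0 > -4) — not an equilibrium.
(β, δ): Player A gets 4 ≥ -5 from α, and Player B gets 0 ≥ -4 from γ — Nash equilibrium.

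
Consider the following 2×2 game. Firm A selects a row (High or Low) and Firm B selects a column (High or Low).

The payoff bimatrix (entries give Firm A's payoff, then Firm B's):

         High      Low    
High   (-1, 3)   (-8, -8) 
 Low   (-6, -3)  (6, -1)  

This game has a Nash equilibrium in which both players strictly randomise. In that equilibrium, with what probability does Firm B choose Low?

Let y be the probability that Firm B plays High. In a completely mixed equilibrium, Firm A must be indifferent between High and Low.
Firm A's expected payoff from High is −y − 8(1−y); from Low it is −6y + 6(1−y).
Setting these equal: 7y − 8 = −12y + 6, so y = 14/19.
Therefore Firm B plays Low with probability 1 − 14/19 = 5/19.

5/19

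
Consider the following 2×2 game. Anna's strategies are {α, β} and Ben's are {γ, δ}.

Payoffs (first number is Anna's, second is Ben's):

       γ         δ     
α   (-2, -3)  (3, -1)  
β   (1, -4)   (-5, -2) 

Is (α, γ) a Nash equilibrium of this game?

At (α, γ), Anna earns -2; switching to β would give 1, so Anna would deviate.
Ben earns -3; switching to δ would give -1, so Ben would deviate.
Since at least one player can profitably deviate, this is not a Nash equilibrium.

No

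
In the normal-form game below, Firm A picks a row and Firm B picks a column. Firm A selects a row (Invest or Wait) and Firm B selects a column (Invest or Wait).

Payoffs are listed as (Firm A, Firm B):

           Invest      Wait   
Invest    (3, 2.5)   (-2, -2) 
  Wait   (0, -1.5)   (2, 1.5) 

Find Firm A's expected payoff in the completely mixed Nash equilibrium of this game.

First find q, the probability Firm B plays Invest, from Firm A's indifference between Invest and Wait: 3q − 2(1−q) = 2(1−q), giving q = 4/7.
Since Firm A is indifferent in equilibrium, Firm A's expected payoff equals the payoff from either row against (4/7, 3/7). Using Invest: 3(4/7) − 2(3/7) = 6/7.

6/7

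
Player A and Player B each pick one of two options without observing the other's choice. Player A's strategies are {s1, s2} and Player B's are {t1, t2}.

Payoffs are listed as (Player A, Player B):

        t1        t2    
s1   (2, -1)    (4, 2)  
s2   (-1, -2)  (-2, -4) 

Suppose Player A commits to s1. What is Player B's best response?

Against s1, Player B earns -1 from t1 and 2 from t2.
So t2 is the best response.

t2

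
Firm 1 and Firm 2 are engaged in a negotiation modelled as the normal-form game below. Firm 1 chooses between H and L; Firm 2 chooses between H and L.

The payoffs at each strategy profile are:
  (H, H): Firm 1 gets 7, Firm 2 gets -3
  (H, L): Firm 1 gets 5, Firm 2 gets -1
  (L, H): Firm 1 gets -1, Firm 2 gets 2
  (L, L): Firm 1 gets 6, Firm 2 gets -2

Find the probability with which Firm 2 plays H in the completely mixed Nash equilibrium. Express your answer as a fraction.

Let y be the probability that Firm 2 plays H. In a completely mixed equilibrium, Firm 1 must be indifferent between H and L.
Firm 1's expected payoff from H is 7y + 5(1−y); from L it is −y + 6(1−y).
Setting these equal: 2y + 5 = −7y + 6, so y = 1/9.

1/9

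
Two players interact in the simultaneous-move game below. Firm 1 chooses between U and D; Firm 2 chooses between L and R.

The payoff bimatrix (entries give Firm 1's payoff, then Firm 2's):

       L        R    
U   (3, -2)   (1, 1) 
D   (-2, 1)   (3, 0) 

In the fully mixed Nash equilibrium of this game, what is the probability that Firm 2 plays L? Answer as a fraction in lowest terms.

2/7

Let c be the probability that Firm 2 plays L. In a completely mixed equilibrium, Firm 1 must be indifferent between U and D.
Firm 1's expected payoff from U is 3c + (1−c); from D it is −2c + 3(1−c).
Setting these equal: 2c + 1 = −5c + 3, so c = 2/7.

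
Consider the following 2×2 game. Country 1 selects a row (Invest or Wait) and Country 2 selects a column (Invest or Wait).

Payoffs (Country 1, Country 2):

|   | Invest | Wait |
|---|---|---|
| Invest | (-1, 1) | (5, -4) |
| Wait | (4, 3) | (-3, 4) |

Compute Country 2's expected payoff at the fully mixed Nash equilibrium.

8/3

First find x, the probability Country 1 plays Invest, from Country 2's indifference between Invest and Wait: x + 3(1−x) = −4x + 4(1−x), giving x = 1/6.
Since Country 2 is indifferent in equilibrium, Country 2's expected payoff equals the payoff from either column against (1/6, 5/6). Using Invest: (1/6) + 3(5/6) = 8/3.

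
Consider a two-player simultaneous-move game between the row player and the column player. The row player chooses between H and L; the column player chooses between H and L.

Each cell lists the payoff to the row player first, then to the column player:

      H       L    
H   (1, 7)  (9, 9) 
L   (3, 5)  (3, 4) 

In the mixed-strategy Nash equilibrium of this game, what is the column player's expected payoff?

17/3

First find x, the probability the row player plays H, from the column player's indifference between H and L: 7x + 5(1−x) = 9x + 4(1−x), giving x = 1/3.
Since the column player is indifferent in equilibrium, the column player's expected payoff equals the payoff from either column against (1/3, 2/3). Using H: 7(1/3) + 5(2/3) = 17/3.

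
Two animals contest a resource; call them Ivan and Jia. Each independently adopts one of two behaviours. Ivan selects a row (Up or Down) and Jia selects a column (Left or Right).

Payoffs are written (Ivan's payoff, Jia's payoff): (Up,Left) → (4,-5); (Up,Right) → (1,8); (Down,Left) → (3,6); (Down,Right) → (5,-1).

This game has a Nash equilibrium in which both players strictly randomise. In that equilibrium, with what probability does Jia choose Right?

1/5

Let y be the probability that Jia plays Left. In a completely mixed equilibrium, Ivan must be indifferent between Up and Down.
Ivan's expected payoff from Up is 4y + (1−y); from Down it is 3y + 5(1−y).
Setting these equal: 3y + 1 = −2y + 5, so y = 4/5.
Therefore Jia plays Right with probability 1 − 4/5 = 1/5.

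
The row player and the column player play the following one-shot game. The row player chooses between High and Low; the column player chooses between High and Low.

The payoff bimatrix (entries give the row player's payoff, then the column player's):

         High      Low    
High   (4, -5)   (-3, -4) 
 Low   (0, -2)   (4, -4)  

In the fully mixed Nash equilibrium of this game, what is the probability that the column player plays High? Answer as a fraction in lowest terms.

Let q be the probability that the column player plays High. In a completely mixed equilibrium, the row player must be indifferent between High and Low.
The row player's expected payoff from High is 4q − 3(1−q); from Low it is 4(1−q).
Setting these equal: 7q − 3 = −4q + 4, so q = 7/11.

7/11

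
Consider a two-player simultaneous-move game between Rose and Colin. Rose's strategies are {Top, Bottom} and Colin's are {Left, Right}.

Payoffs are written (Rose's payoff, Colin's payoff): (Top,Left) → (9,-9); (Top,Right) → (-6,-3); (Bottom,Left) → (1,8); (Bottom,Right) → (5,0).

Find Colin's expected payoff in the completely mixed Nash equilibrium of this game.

-12/7

First find p, the probability Rose plays Top, from Colin's indifference between Left and Right: −9p + 8(1−p) = −3p, giving p = 4/7.
Since Colin is indifferent in equilibrium, Colin's expected payoff equals the payoff from either column against (4/7, 3/7). Using Left: −9(4/7) + 8(3/7) = -12/7.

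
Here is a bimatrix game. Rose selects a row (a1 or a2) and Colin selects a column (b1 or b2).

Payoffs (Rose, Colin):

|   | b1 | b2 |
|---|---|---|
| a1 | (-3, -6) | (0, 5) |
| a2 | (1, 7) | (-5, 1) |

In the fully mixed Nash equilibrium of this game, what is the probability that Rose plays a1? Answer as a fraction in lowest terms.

Let x be the probability that Rose plays a1. In a completely mixed equilibrium, Colin must be indifferent between b1 and b2.
Colin's expected payoff from b1 is −6x + 7(1−x); from b2 it is 5x + (1−x).
Setting these equal: −13x + 7 = 4x + 1, so x = 6/17.

6/17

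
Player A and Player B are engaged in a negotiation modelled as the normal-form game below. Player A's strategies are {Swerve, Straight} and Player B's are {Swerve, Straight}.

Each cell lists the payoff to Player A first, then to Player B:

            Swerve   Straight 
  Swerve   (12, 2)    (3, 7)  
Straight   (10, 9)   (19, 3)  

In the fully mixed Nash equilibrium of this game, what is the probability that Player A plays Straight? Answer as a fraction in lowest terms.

5/11

Let x be the probability that Player A plays Swerve. In a completely mixed equilibrium, Player B must be indifferent between Swerve and Straight.
Player B's expected payoff from Swerve is 2x + 9(1−x); from Straight it is 7x + 3(1−x).
Setting these equal: −7x + 9 = 4x + 3, so x = 6/11.
Therefore Player A plays Straight with probability 1 − 6/11 = 5/11.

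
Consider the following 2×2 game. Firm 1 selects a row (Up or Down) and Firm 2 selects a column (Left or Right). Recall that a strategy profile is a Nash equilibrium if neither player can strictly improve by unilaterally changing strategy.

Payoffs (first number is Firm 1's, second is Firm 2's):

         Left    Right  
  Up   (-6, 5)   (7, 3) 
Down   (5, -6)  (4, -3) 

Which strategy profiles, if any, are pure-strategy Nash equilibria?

none

(Up, Left): Firm 1 prefers Down (5 > -6) — not an equilibrium.
(Up, Right): Firm 2 prefers Left (5 > 3) — not an equilibrium.
(Down, Left): Firm 2 prefers Right (-3 > -6) — not an equilibrium.
(Down, Right): Firm 1 prefers Up (7 > 4) — not an equilibrium.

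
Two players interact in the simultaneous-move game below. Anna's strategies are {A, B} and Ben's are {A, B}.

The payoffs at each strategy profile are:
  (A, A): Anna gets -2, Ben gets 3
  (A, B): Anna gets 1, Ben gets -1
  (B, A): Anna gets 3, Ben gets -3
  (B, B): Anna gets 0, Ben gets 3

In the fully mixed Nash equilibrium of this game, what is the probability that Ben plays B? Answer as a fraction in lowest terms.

5/6

Let c be the probability that Ben plays A. In a completely mixed equilibrium, Anna must be indifferent between A and B.
Anna's expected payoff from A is −2c + (1−c); from B it is 3c.
Setting these equal: −3c + 1 = 3c, so c = 1/6.
Therefore Ben plays B with probability 1 − 1/6 = 5/6.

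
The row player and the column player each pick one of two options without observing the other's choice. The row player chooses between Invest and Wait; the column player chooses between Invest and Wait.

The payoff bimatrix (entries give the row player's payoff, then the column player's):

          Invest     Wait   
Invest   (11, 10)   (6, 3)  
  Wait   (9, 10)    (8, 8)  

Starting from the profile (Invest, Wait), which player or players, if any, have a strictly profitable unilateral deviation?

Both

The row player at (Invest, Wait) earns 6; deviating to Wait yields 8 — a strict improvement.
The column player earns 3; deviating to Invest yields 10 — a strict improvement.
Both the row player and the column player have strictly profitable deviations.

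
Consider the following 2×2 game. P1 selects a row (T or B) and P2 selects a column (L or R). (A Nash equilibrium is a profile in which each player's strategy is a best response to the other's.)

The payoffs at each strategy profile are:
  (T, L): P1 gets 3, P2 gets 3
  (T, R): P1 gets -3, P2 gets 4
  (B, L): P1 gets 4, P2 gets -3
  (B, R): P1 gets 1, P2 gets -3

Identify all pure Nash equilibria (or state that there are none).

(T, L): P1 prefers B (4 > 3); P2 prefers R (4 > 3) — not an equilibrium.
(T, R): P1 prefers B (1 > -3) — not an equilibrium.
(B, L): P1 gets 4 ≥ 3 from T, and P2 gets -3 ≥ -3 from R — Nash equilibrium.
(B, R): P1 gets 1 ≥ -3 from T, and P2 gets -3 ≥ -3 from L — Nash equilibrium.

(B, L) and (B, R)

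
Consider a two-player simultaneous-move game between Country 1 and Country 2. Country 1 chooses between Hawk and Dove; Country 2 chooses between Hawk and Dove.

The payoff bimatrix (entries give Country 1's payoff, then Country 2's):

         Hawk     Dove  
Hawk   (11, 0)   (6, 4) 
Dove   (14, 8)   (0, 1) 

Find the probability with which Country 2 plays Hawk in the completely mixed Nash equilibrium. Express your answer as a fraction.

2/3

Let c be the probability that Country 2 plays Hawk. In a completely mixed equilibrium, Country 1 must be indifferent between Hawk and Dove.
Country 1's expected payoff from Hawk is 11c + 6(1−c); from Dove it is 14c.
Setting these equal: 5c + 6 = 14c, so c = 2/3.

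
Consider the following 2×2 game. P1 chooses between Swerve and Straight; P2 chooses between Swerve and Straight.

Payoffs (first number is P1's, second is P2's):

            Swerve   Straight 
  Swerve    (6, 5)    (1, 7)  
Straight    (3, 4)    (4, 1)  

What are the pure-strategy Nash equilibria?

none

(Swerve, Swerve): P2 prefers Straight (7 > 5) — not an equilibrium.
(Swerve, Straight): P1 prefers Straight (4 > 1) — not an equilibrium.
(Straight, Swerve): P1 prefers Swerve (6 > 3) — not an equilibrium.
(Straight, Straight): P2 prefers Swerve (4 > 1) — not an equilibrium.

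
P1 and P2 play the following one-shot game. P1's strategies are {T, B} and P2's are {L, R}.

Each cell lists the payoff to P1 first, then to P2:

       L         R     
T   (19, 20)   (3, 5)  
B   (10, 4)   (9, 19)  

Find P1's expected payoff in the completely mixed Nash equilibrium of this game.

47/5

First find y, the probability P2 plays L, from P1's indifference between T and B: 19y + 3(1−y) = 10y + 9(1−y), giving y = 2/5.
Since P1 is indifferent in equilibrium, P1's expected payoff equals the payoff from either row against (2/5, 3/5). Using T: 19(2/5) + 3(3/5) = 47/5.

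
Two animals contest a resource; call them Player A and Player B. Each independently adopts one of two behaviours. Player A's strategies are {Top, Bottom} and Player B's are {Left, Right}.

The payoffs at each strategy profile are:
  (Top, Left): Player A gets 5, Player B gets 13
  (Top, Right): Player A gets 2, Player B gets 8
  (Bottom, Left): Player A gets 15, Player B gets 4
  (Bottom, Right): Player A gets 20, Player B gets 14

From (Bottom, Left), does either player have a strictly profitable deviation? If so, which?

Player A at (Bottom, Left) earns 15; deviating to Top yields 5 — not better.
Player B earns 4; deviating to Right yields 14 — a strict improvement.
Only Player B has a strictly profitable deviation.

Player B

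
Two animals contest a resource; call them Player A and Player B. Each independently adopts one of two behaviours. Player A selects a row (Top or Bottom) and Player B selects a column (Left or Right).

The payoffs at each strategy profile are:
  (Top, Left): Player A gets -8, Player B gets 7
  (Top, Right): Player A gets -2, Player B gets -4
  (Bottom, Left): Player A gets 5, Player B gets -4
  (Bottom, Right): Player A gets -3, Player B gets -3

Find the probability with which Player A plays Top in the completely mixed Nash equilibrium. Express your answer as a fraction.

1/12

Let p be the probability that Player A plays Top. In a completely mixed equilibrium, Player B must be indifferent between Left and Right.
Player B's expected payoff from Left is 7p − 4(1−p); from Right it is −4p − 3(1−p).
Setting these equal: 11p − 4 = −p − 3, so p = 1/12.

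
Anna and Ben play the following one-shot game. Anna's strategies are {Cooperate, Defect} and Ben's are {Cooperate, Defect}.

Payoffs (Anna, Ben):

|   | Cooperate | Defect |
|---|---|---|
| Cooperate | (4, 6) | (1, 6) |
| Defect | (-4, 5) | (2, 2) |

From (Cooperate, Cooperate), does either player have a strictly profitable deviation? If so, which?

Neither

Anna at (Cooperate, Cooperate) earns 4; deviating to Defect yields -4 — not better.
Ben earns 6; deviating to Defect yields 6 — not better.
Neither player can strictly improve; the profile is a Nash equilibrium.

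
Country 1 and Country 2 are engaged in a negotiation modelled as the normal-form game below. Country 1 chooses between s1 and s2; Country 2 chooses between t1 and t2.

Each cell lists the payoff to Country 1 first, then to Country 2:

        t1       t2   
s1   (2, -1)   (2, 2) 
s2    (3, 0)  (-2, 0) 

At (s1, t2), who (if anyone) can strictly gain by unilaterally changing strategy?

Neither

Country 1 at (s1, t2) earns 2; deviating to s2 yields -2 — not better.
Country 2 earns 2; deviating to t1 yields -1 — not better.
Neither player can strictly improve; the profile is a Nash equilibrium.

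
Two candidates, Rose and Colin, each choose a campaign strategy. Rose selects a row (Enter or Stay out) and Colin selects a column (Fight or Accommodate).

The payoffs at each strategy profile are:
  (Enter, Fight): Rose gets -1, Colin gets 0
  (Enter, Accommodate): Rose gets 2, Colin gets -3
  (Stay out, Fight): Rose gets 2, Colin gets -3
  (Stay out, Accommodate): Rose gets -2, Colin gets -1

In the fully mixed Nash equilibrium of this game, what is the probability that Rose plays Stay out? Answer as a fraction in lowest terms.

Let x be the probability that Rose plays Enter. In a completely mixed equilibrium, Colin must be indifferent between Fight and Accommodate.
Colin's expected payoff from Fight is −3(1−x); from Accommodate it is −3x − (1−x).
Setting these equal: 3x − 3 = −2x − 1, so x = 2/5.
Therefore Rose plays Stay out with probability 1 − 2/5 = 3/5.

3/5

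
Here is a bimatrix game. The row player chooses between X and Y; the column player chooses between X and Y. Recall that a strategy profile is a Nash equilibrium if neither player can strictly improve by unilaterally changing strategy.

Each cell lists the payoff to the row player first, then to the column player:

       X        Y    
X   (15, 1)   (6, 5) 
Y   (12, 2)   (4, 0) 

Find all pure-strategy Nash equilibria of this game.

(X, X): the column player prefers Y (5 > 1) — not an equilibrium.
(X, Y): the row player gets 6 ≥ 4 from Y, and the column player gets 5 ≥ 1 from X — Nash equilibrium.
(Y, X): the row player prefers X (15 > 12) — not an equilibrium.
(Y, Y): the row player prefers X (6 > 4); the column player prefers X (2 > 0) — not an equilibrium.

(X, Y)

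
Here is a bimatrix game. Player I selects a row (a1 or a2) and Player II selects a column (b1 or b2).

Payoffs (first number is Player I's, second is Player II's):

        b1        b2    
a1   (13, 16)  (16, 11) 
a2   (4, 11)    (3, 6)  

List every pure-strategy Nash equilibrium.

(a1, b1): Player I gets 13 ≥ 4 from a2, and Player II gets 16 ≥ 11 from b2 — Nash equilibrium.
(a1, b2): Player II prefers b1 (16 > 11) — not an equilibrium.
(a2, b1): Player I prefers a1 (13 > 4) — not an equilibrium.
(a2, b2): Player I prefers a1 (16 > 3); Player II prefers b1 (11 > 6) — not an equilibrium.

(a1, b1)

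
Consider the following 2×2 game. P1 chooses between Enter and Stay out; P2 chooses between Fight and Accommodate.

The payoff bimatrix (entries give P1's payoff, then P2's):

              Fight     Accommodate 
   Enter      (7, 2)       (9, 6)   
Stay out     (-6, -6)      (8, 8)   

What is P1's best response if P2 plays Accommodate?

Against Accommodate, P1 earns 9 from Enter and 8 from Stay out.
So Enter is the best response.

Enter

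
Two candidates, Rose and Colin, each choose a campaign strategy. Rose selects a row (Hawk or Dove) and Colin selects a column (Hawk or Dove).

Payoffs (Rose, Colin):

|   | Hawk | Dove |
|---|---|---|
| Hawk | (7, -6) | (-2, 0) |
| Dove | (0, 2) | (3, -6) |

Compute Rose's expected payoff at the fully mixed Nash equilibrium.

First find q, the probability Colin plays Hawk, from Rose's indifference between Hawk and Dove: 7q − 2(1−q) = 3(1−q), giving q = 5/12.
Since Rose is indifferent in equilibrium, Rose's expected payoff equals the payoff from either row against (5/12, 7/12). Using Hawk: 7(5/12) − 2(7/12) = 7/4.

7/4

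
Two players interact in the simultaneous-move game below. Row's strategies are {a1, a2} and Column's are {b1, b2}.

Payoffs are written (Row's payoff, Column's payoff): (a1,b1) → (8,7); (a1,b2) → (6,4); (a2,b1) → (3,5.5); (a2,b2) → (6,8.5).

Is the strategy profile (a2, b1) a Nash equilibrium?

No

At (a2, b1), Row earns 3; switching to a1 would give 8, so Row would deviate.
Column earns 5.5; switching to b2 would give 8.5, so Column would deviate.
Since at least one player can profitably deviate, this is not a Nash equilibrium.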